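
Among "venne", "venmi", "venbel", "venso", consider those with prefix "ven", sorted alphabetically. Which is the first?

venbel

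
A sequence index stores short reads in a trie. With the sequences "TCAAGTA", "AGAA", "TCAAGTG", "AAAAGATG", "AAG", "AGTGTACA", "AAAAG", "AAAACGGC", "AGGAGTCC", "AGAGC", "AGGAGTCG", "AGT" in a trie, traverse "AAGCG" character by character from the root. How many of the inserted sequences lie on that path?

Check each prefix of "AAGCG" against the stored set — each match is an end-marker on the path.
Prefixes of the query that are stored words: "AAG"
Count: 1

1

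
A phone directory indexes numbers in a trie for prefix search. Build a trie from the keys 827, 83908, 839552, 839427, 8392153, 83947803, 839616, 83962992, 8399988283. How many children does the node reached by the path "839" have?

6

Follow the path "839" to its node, then look at its outgoing edges.
Distinct next characters after "839": 0, 2, 4, 5, 6, 9.
That node has 6 child edges.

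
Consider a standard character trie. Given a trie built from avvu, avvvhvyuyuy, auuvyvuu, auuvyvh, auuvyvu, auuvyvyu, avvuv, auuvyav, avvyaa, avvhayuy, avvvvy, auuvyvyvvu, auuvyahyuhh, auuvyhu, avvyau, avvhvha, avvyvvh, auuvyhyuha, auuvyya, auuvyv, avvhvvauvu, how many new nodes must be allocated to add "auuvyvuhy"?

Walking "auuvyvuhy" from the root, the first 7 characters ("auuvyvu") follow existing edges; "h" is the first miss.
So 9 − 7 = 2 new nodes.

2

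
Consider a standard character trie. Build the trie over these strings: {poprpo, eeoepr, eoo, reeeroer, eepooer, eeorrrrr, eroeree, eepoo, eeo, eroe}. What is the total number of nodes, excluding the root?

38

Insert word by word; a character creates a node only if that edge doesn't already exist:
  "poprpo" → 6 new (p, o, p, r, p, o)
  "eeoepr" → 6 new (e, e, o, e, p, r)
  "eoo" → prefix "e" already present; 2 new (o, o)
  "reeeroer" → 8 new (r, e, e, e, r, o, e, r)
  "eepooer" → prefix "ee" already present; 5 new (p, o, o, e, r)
  "eeorrrrr" → prefix "eeo" already present; 5 new (r, r, r, r, r)
  "eroeree" → prefix "e" already present; 6 new (r, o, e, r, e, e)
  "eepoo" → prefix "eepoo" already present; 0 new (none)
  "eeo" → prefix "eeo" already present; 0 new (none)
  "eroe" → prefix "eroe" already present; 0 new (none)
Total nodes = 6 + 6 + 2 + 8 + 5 + 5 + 6 + 0 + 0 + 0 = 38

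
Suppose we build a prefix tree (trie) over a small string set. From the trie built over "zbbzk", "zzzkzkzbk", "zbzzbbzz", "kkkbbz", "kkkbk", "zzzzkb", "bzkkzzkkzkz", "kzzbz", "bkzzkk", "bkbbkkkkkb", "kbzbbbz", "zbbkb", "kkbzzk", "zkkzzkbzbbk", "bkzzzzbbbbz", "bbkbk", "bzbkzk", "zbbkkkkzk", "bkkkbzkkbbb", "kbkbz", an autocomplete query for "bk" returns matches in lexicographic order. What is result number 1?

Filter for "bk…" and sort: "bkbbkkkkkb", "bkkkbzkkbbb", "bkzzkk", "bkzzzzbbbbz"
The 1st is bkbbkkkkkb.

bkbbkkkkkb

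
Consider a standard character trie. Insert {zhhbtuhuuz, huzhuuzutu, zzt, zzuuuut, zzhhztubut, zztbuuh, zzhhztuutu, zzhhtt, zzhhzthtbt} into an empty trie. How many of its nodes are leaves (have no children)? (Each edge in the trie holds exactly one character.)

8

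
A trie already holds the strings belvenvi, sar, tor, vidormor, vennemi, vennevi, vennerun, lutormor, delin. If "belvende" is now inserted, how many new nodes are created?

"belven" is already a path in the trie; the remaining "de" must be added.
So 8 − 6 = 2 new nodes.

2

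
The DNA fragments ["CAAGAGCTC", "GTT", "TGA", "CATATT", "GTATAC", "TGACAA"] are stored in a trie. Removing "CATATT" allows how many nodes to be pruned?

4

Walk "CATATT" from the leaf back toward the root, removing each node that no remaining word uses.
The suffix "TATT" (4 nodes) is used only by "CATATT"; the node for "CA" still has the child "A", so pruning stops there.
Nodes removed: 4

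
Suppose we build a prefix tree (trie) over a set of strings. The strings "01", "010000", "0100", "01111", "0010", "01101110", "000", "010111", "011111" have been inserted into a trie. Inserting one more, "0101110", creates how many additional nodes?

"010111" is already a path in the trie; the remaining "0" must be added.
So 7 − 6 = 1 new nodes.

1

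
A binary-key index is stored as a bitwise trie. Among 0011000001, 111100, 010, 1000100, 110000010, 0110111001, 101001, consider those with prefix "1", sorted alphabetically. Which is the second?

101001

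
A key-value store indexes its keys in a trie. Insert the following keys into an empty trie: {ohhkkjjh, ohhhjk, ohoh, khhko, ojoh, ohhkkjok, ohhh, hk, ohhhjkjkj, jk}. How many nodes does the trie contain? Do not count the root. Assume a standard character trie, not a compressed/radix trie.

Count nodes per top-level branch (shared prefixes stored once):
  'h'-branch (hk): 2 nodes
  'j'-branch (jk): 2 nodes
  'k'-branch (khhko): 5 nodes
  'o'-branch (ohhh, ohhhjk, ohhhjkjkj, ohhkkjjh, ohhkkjok, ohoh, ojoh): 21 nodes
Sum: 30

30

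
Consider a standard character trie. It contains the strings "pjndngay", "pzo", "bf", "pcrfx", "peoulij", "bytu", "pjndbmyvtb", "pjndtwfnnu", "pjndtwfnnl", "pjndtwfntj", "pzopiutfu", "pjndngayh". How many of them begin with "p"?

Traverse to the node for "p", then collect every word in that subtree.
Words under "p": pcrfx, peoulij, pjndbmyvtb, pjndngay, pjndngayh, pjndtwfnnl, pjndtwfnnu, pjndtwfntj, pzo, pzopiutfu
Count: 10

10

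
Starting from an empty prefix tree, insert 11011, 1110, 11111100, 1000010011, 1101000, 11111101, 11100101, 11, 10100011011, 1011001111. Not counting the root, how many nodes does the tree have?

Trace insertions, counting only characters that open a new branch:
  "11011" → 5 new (1, 1, 0, 1, 1)
  "1110" → prefix "11" already present; 2 new (1, 0)
  "11111100" → prefix "111" already present; 5 new (1, 1, 1, 0, 0)
  "1000010011" → prefix "1" already present; 9 new (0, 0, 0, 0, 1, 0, 0, 1, 1)
  "1101000" → prefix "1101" already present; 3 new (0, 0, 0)
  "11111101" → prefix "1111110" already present; 1 new (1)
  "11100101" → prefix "1110" already present; 4 new (0, 1, 0, 1)
  "11" → prefix "11" already present; 0 new (none)
  "10100011011" → prefix "10" already present; 9 new (1, 0, 0, 0, 1, 1, 0, 1, 1)
  "1011001111" → prefix "101" already present; 7 new (1, 0, 0, 1, 1, 1, 1)
Total nodes = 5 + 2 + 5 + 9 + 3 + 1 + 4 + 0 + 9 + 7 = 45

45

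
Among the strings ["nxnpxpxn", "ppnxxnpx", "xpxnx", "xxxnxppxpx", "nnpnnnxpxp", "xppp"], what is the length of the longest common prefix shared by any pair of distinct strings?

The deepest shared node is where two words last agree before diverging.
e.g. "xppp" and "xpxnx" share the prefix "xp" of length 2; no pair shares a longer one.
Longest shared-prefix length: 2

2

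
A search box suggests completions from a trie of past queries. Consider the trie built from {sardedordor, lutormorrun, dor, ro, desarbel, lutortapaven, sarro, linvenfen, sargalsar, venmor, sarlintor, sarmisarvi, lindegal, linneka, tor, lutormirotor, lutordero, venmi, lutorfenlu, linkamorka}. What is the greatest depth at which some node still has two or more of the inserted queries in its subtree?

Look for the deepest trie node that still has at least two words in its subtree.
"lutormirotor" and "lutormorrun" agree on "lutorm" (6 characters) before diverging; nothing deeper is shared.
Longest shared-prefix length: 6

6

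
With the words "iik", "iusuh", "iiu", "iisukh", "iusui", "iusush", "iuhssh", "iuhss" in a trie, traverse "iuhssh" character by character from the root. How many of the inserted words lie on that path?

2

Walk "iuhssh" from the root; an end-of-word marker is hit whenever a stored word is a prefix of "iuhssh".
Prefixes of the query that are stored words: "iuhss", "iuhssh"
Count: 2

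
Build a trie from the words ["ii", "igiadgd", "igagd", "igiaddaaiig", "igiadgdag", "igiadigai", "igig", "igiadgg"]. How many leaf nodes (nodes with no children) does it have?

A leaf is a node with no children — equivalently, the end of a word that is not a proper prefix of any other stored word.
Those words: "igagd", "igiaddaaiig", "igiadgdag", "igiadgg", "igiadigai", "igig", "ii"
Leaf count: 7

7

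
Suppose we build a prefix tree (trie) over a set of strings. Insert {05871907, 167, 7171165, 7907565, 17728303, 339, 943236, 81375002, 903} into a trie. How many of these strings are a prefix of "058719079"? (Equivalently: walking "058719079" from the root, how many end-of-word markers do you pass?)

1

Check each prefix of "058719079" against the stored set — each match is an end-marker on the path.
Prefixes of the query that are stored words: "05871907"
Count: 1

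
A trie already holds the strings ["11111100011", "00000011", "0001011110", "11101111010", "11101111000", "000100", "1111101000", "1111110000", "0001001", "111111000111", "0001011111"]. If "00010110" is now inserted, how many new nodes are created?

1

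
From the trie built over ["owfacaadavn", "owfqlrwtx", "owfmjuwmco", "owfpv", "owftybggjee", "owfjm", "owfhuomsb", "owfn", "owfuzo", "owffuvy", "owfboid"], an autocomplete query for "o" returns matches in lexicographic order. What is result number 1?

Words with prefix "o", in lexicographic order: "owfacaadavn", "owfboid", "owffuvy", "owfhuomsb", "owfjm", "owfmjuwmco", "owfn", "owfpv", "owfqlrwtx", "owftybggjee", "owfuzo"
The 1st is owfacaadavn.

owfacaadavn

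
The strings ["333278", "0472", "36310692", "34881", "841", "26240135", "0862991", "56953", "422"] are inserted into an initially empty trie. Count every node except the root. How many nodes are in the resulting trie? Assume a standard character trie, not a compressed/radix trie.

46

Count nodes per top-level branch (shared prefixes stored once):
  '0'-branch (0472, 0862991): 10 nodes
  '2'-branch (26240135): 8 nodes
  '3'-branch (333278, 34881, 36310692): 17 nodes
  '4'-branch (422): 3 nodes
  '5'-branch (56953): 5 nodes
  '8'-branch (841): 3 nodes
Sum: 46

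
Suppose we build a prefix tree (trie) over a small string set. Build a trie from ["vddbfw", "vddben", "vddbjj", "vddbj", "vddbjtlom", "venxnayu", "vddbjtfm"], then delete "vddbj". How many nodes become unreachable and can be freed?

A node on "vddbj"'s path can go only if nothing else ends at it or branches off below it.
Every node on "vddbj" is still needed (e.g. by "vddbjj"), so nothing is freed.
Nodes removed: 0

0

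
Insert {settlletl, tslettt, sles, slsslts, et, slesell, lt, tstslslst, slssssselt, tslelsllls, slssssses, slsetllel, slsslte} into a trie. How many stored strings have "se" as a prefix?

Filter for entries beginning with "se":
Words under "se": settlletl
Count: 1

1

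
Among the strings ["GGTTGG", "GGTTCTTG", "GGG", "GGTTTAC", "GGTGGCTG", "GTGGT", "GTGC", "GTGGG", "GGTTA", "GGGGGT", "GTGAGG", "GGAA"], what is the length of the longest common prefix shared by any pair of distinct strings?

Equivalently: take the maximum, over all pairs, of their longest common prefix length.
"GGTTA" and "GGTTCTTG" agree on "GGTT" (4 characters) before diverging; nothing deeper is shared.
Longest shared-prefix length: 4

4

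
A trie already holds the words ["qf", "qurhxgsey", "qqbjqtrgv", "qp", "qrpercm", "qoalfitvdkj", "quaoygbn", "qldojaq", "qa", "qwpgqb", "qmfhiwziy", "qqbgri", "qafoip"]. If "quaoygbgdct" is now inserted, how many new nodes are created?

4

"quaoygb" is already a path in the trie; the remaining "gdct" must be added.
New nodes needed: |"quaoygbgdct"| − 7 = 11 − 7 = 4.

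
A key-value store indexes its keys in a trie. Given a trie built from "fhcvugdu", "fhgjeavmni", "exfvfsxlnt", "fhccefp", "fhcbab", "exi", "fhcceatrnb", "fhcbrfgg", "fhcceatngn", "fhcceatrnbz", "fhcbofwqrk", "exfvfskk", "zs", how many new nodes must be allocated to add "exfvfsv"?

The longest prefix of "exfvfsv" already in the trie is "exfvfs" (length 6).
New nodes needed: |"exfvfsv"| − 6 = 7 − 6 = 1.

1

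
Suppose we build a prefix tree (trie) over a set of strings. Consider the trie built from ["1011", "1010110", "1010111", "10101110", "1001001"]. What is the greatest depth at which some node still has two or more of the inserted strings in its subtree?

7

Look for the deepest trie node that still has at least two words in its subtree.
"1010111" and "10101110" agree on "1010111" (7 characters) before diverging; nothing deeper is shared.
Longest shared-prefix length: 7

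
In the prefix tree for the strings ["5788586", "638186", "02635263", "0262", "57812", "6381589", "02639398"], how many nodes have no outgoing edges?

Leaves are exactly the stored words that no other stored word extends.
Those words: "0262", "02635263", "02639398", "57812", "5788586", "6381589", "638186"
Leaf count: 7

7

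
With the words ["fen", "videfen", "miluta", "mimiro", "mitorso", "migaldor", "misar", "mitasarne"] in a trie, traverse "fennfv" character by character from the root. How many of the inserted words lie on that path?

Check each prefix of "fennfv" against the stored set — each match is an end-marker on the path.
Prefixes of the query that are stored words: "fen"
Count: 1

1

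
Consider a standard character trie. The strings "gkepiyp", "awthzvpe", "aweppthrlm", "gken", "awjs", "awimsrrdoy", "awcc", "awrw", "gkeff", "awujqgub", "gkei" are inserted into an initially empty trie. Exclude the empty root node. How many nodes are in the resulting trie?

47

Trace insertions, counting only characters that open a new branch:
  "gkepiyp" → 7 new (g, k, e, p, i, y, p)
  "awthzvpe" → 8 new (a, w, t, h, z, v, p, e)
  "aweppthrlm" → prefix "aw" already present; 8 new (e, p, p, t, h, r, l, m)
  "gken" → prefix "gke" already present; 1 new (n)
  "awjs" → prefix "aw" already present; 2 new (j, s)
  "awimsrrdoy" → prefix "aw" already present; 8 new (i, m, s, r, r, d, o, y)
  "awcc" → prefix "aw" already present; 2 new (c, c)
  "awrw" → prefix "aw" already present; 2 new (r, w)
  "gkeff" → prefix "gke" already present; 2 new (f, f)
  "awujqgub" → prefix "aw" already present; 6 new (u, j, q, g, u, b)
  "gkei" → prefix "gke" already present; 1 new (i)
Total nodes = 7 + 8 + 8 + 1 + 2 + 8 + 2 + 2 + 2 + 6 + 1 = 47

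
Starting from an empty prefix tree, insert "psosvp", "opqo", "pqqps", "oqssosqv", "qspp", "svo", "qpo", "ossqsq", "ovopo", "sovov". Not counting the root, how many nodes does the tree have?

43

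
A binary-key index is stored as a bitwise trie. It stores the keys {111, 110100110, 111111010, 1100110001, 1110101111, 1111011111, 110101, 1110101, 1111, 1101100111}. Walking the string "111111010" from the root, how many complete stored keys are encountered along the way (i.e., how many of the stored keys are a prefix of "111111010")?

Walk "111111010" from the root; an end-of-word marker is hit whenever a stored word is a prefix of "111111010".
Prefixes of the query that are stored words: "111", "1111", "111111010"
Count: 3

3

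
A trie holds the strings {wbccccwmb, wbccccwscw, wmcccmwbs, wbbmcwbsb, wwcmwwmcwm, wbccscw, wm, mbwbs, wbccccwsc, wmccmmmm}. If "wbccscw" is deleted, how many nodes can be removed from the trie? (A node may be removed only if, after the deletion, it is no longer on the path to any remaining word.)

After clearing the end-marker at "wbccscw", prune upward until reaching a node still needed by another word.
The suffix "scw" (3 nodes) is used only by "wbccscw"; the node for "wbcc" still has the child "c", so pruning stops there.
Nodes removed: 3

3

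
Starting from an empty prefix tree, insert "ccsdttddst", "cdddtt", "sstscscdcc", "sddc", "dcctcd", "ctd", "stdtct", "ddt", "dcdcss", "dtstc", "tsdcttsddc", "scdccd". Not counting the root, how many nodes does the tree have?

66

Count nodes per top-level branch (shared prefixes stored once):
  'c'-branch (ccsdttddst, cdddtt, ctd): 17 nodes
  'd'-branch (dcctcd, dcdcss, ddt, dtstc): 16 nodes
  's'-branch (scdccd, sddc, sstscscdcc, stdtct): 23 nodes
  't'-branch (tsdcttsddc): 10 nodes
Sum: 66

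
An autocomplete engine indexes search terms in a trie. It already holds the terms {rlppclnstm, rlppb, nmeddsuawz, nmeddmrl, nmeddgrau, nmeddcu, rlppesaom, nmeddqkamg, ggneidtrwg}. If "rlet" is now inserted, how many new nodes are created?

Walking "rlet" from the root, the first 2 characters ("rl") follow existing edges; "e" is the first miss.
So 4 − 2 = 2 new nodes.

2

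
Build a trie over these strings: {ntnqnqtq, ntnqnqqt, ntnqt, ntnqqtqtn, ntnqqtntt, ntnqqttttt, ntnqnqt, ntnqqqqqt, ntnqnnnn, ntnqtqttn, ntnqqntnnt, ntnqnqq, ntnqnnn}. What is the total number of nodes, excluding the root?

39

Trace insertions, counting only characters that open a new branch:
  "ntnqnqtq" → 8 new (n, t, n, q, n, q, t, q)
  "ntnqnqqt" → prefix "ntnqnq" already present; 2 new (q, t)
  "ntnqt" → prefix "ntnq" already present; 1 new (t)
  "ntnqqtqtn" → prefix "ntnq" already present; 5 new (q, t, q, t, n)
  "ntnqqtntt" → prefix "ntnqqt" already present; 3 new (n, t, t)
  "ntnqqttttt" → prefix "ntnqqt" already present; 4 new (t, t, t, t)
  "ntnqnqt" → prefix "ntnqnqt" already present; 0 new (none)
  "ntnqqqqqt" → prefix "ntnqq" already present; 4 new (q, q, q, t)
  "ntnqnnnn" → prefix "ntnqn" already present; 3 new (n, n, n)
  "ntnqtqttn" → prefix "ntnqt" already present; 4 new (q, t, t, n)
  "ntnqqntnnt" → prefix "ntnqq" already present; 5 new (n, t, n, n, t)
  "ntnqnqq" → prefix "ntnqnqq" already present; 0 new (none)
  "ntnqnnn" → prefix "ntnqnnn" already present; 0 new (none)
Total nodes = 8 + 2 + 1 + 5 + 3 + 4 + 0 + 4 + 3 + 4 + 5 + 0 + 0 = 39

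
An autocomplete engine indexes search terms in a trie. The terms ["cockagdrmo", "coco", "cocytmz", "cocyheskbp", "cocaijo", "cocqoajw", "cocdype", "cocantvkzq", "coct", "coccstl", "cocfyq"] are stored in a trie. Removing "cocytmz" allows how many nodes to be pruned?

A node on "cocytmz"'s path can go only if nothing else ends at it or branches off below it.
The suffix "tmz" (3 nodes) is used only by "cocytmz"; the node for "cocy" still has the child "h", so pruning stops there.
Nodes removed: 3

3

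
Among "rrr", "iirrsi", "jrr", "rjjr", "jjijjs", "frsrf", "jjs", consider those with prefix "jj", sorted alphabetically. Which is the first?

DFS of the "jj" subtree visits, in order: "jjijjs", "jjs"
Position 1: jjijjs

jjijjs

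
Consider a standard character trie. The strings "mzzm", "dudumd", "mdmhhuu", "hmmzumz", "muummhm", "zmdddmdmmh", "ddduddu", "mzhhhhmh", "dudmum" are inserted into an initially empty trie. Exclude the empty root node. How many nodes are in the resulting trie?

Trace insertions, counting only characters that open a new branch:
  "mzzm" → 4 new (m, z, z, m)
  "dudumd" → 6 new (d, u, d, u, m, d)
  "mdmhhuu" → prefix "m" already present; 6 new (d, m, h, h, u, u)
  "hmmzumz" → 7 new (h, m, m, z, u, m, z)
  "muummhm" → prefix "m" already present; 6 new (u, u, m, m, h, m)
  "zmdddmdmmh" → 10 new (z, m, d, d, d, m, d, m, m, h)
  "ddduddu" → prefix "d" already present; 6 new (d, d, u, d, d, u)
  "mzhhhhmh" → prefix "mz" already present; 6 new (h, h, h, h, m, h)
  "dudmum" → prefix "dud" already present; 3 new (m, u, m)
Total nodes = 4 + 6 + 6 + 7 + 6 + 10 + 6 + 6 + 3 = 54

54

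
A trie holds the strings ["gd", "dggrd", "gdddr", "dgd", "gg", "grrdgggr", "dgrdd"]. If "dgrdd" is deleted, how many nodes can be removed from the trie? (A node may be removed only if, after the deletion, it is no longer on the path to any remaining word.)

Walk "dgrdd" from the leaf back toward the root, removing each node that no remaining word uses.
The suffix "rdd" (3 nodes) is used only by "dgrdd"; the node for "dg" still has the child "g", so pruning stops there.
Nodes removed: 3

3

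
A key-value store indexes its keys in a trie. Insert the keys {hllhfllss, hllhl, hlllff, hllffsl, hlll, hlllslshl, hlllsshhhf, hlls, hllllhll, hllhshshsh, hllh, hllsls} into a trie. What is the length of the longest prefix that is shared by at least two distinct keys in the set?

5

Look for the deepest trie node that still has at least two words in its subtree.
e.g. "hlllslshl" and "hlllsshhhf" share the prefix "hllls" of length 5; no pair shares a longer one.
Longest shared-prefix length: 5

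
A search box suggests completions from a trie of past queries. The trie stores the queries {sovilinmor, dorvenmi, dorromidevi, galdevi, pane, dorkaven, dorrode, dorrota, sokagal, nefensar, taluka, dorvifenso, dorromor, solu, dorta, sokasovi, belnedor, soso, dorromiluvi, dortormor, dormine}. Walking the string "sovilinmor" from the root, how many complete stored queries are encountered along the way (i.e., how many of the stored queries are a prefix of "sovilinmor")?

Walk "sovilinmor" from the root; an end-of-word marker is hit whenever a stored word is a prefix of "sovilinmor".
Prefixes of the query that are stored words: "sovilinmor"
Count: 1

1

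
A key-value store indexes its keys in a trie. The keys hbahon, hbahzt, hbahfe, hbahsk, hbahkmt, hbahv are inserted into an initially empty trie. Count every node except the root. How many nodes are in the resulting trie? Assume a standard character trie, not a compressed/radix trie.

Count nodes per top-level branch (shared prefixes stored once):
  'h'-branch (hbahfe, hbahkmt, hbahon, hbahsk, hbahv, hbahzt): 16 nodes
Sum: 16

16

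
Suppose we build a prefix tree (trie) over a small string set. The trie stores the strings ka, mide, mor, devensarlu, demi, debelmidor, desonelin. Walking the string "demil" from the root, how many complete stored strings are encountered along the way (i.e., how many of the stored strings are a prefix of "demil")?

1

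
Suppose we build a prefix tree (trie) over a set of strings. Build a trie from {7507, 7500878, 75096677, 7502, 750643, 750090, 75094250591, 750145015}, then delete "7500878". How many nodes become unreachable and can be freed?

A node on "7500878"'s path can go only if nothing else ends at it or branches off below it.
The suffix "878" (3 nodes) is used only by "7500878"; the node for "7500" still has the child "9", so pruning stops there.
Nodes removed: 3

3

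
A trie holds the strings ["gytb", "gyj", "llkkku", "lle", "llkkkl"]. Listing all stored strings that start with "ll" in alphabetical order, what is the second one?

llkkkl

Words with prefix "ll", in lexicographic order: "lle", "llkkkl", "llkkku"
The 2nd is llkkkl.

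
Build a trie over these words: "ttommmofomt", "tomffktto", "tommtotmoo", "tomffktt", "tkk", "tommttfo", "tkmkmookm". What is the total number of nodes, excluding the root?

38

Trie structure (* marks end of a word):
(root)
└─ t
   ├─ k
   │  ├─ k *
   │  └─ m
   │     └─ k
   │        └─ m
   │           └─ o
   │              └─ o
   │                 └─ k
   │                    └─ m *
   ├─ o
   │  └─ m
   │     ├─ f
   │     │  └─ f
   │     │     └─ k
   │     │        └─ t
   │     │           └─ t *
   │     │              └─ o *
   │     └─ m
   │        └─ t
   │           ├─ o
   │           │  └─ t
   │           │     └─ m
   │           │        └─ o
   │           │           └─ o *
   │           └─ t
   │              └─ f
   │                 └─ o *
   └─ t
      └─ o
         └─ m
            └─ m
               └─ m
                  └─ o
                     └─ f
                        └─ o
                           └─ m
                              └─ t *
Counting every labelled node above: 38.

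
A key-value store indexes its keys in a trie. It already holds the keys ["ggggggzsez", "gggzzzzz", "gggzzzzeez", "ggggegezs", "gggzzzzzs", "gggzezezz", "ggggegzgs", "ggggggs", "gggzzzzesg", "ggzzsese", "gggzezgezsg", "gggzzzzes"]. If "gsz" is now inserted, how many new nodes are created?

"g" is already a path in the trie; the remaining "sz" must be added.
New nodes needed: |"gsz"| − 1 = 3 − 1 = 2.

2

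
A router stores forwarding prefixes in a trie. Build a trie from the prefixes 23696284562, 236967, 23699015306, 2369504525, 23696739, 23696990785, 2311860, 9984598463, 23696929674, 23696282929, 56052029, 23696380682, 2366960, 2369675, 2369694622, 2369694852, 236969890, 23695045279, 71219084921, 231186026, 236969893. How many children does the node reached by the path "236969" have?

4

The children of the "236969" node are the distinct next characters among strings starting with "236969".
Distinct next characters after "236969": 2, 4, 8, 9.
That node has 4 child edges.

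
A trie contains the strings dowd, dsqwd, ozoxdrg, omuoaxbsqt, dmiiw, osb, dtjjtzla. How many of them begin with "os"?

Traverse to the node for "os", then collect every word in that subtree.
Matches: "osb"
Count: 1

1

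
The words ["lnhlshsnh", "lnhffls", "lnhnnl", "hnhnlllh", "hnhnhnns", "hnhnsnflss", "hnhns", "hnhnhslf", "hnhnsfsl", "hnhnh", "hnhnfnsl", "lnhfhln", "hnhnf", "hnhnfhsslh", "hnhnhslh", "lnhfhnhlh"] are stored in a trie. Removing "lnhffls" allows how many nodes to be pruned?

A node on "lnhffls"'s path can go only if nothing else ends at it or branches off below it.
The suffix "fls" (3 nodes) is used only by "lnhffls"; the node for "lnhf" still has the child "h", so pruning stops there.
Nodes removed: 3

3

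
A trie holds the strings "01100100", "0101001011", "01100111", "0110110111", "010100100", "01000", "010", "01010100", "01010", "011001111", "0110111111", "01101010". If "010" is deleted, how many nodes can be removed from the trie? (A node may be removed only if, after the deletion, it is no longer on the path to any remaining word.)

After clearing the end-marker at "010", prune upward until reaching a node still needed by another word.
Every node on "010" is still needed (e.g. by "0101001011"), so nothing is freed.
Nodes removed: 0

0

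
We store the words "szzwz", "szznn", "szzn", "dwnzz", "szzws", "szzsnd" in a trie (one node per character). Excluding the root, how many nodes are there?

For each word, the new-node count is its length minus the longest prefix already in the trie:
  "szzwz" → 5 new (s, z, z, w, z)
  "szznn" → prefix "szz" already present; 2 new (n, n)
  "szzn" → prefix "szzn" already present; 0 new (none)
  "dwnzz" → 5 new (d, w, n, z, z)
  "szzws" → prefix "szzw" already present; 1 new (s)
  "szzsnd" → prefix "szz" already present; 3 new (s, n, d)
Total nodes = 5 + 2 + 0 + 5 + 1 + 3 = 16

16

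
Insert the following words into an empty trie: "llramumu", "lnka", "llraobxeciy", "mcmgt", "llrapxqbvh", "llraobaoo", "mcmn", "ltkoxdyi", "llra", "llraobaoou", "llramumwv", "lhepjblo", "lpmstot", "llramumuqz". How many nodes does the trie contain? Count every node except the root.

Trace insertions, counting only characters that open a new branch:
  "llramumu" → 8 new (l, l, r, a, m, u, m, u)
  "lnka" → prefix "l" already present; 3 new (n, k, a)
  "llraobxeciy" → prefix "llra" already present; 7 new (o, b, x, e, c, i, y)
  "mcmgt" → 5 new (m, c, m, g, t)
  "llrapxqbvh" → prefix "llra" already present; 6 new (p, x, q, b, v, h)
  "llraobaoo" → prefix "llraob" already present; 3 new (a, o, o)
  "mcmn" → prefix "mcm" already present; 1 new (n)
  "ltkoxdyi" → prefix "l" already present; 7 new (t, k, o, x, d, y, i)
  "llra" → prefix "llra" already present; 0 new (none)
  "llraobaoou" → prefix "llraobaoo" already present; 1 new (u)
  "llramumwv" → prefix "llramum" already present; 2 new (w, v)
  "lhepjblo" → prefix "l" already present; 7 new (h, e, p, j, b, l, o)
  "lpmstot" → prefix "l" already present; 6 new (p, m, s, t, o, t)
  "llramumuqz" → prefix "llramumu" already present; 2 new (q, z)
Total nodes = 8 + 3 + 7 + 5 + 6 + 3 + 1 + 7 + 0 + 1 + 2 + 7 + 6 + 2 = 58

58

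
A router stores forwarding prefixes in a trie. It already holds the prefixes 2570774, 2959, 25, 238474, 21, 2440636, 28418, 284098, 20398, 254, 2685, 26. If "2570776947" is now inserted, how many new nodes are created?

4

The longest prefix of "2570776947" already in the trie is "257077" (length 6).
New nodes needed: |"2570776947"| − 6 = 10 − 6 = 4.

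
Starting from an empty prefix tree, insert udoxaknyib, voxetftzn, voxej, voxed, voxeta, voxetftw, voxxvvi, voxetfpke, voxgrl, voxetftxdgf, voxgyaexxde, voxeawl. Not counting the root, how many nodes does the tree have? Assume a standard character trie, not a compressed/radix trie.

Trace insertions, counting only characters that open a new branch:
  "udoxaknyib" → 10 new (u, d, o, x, a, k, n, y, i, b)
  "voxetftzn" → 9 new (v, o, x, e, t, f, t, z, n)
  "voxej" → prefix "voxe" already present; 1 new (j)
  "voxed" → prefix "voxe" already present; 1 new (d)
  "voxeta" → prefix "voxet" already present; 1 new (a)
  "voxetftw" → prefix "voxetft" already present; 1 new (w)
  "voxxvvi" → prefix "vox" already present; 4 new (x, v, v, i)
  "voxetfpke" → prefix "voxetf" already present; 3 new (p, k, e)
  "voxgrl" → prefix "vox" already present; 3 new (g, r, l)
  "voxetftxdgf" → prefix "voxetft" already present; 4 new (x, d, g, f)
  "voxgyaexxde" → prefix "voxg" already present; 7 new (y, a, e, x, x, d, e)
  "voxeawl" → prefix "voxe" already present; 3 new (a, w, l)
Total nodes = 10 + 9 + 1 + 1 + 1 + 1 + 4 + 3 + 3 + 4 + 7 + 3 = 47

47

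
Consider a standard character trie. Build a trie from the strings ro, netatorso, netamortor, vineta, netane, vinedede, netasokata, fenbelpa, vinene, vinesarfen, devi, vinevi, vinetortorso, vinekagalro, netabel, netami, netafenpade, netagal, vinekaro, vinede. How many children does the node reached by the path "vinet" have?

Walk "vinet" from the root, arriving at one node.
Characters that immediately follow "vinet" among the stored strings: {a, o}.
That node has 2 child edges.

2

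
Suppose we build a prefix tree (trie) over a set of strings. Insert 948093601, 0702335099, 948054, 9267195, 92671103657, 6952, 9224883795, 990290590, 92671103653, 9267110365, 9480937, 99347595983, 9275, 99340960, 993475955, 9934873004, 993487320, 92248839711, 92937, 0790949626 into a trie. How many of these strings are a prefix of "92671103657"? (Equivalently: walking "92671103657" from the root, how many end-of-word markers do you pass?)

2

Walk "92671103657" from the root; an end-of-word marker is hit whenever a stored word is a prefix of "92671103657".
Prefixes of the query that are stored words: "9267110365", "92671103657"
Count: 2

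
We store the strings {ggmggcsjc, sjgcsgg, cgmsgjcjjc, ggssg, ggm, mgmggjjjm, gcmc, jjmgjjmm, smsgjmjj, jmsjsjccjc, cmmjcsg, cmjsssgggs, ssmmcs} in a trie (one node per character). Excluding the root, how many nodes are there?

Count nodes per top-level branch (shared prefixes stored once):
  'c'-branch (cgmsgjcjjc, cmjsssgggs, cmmjcsg): 24 nodes
  'g'-branch (gcmc, ggm, ggmggcsjc, ggssg): 15 nodes
  'j'-branch (jjmgjjmm, jmsjsjccjc): 17 nodes
  'm'-branch (mgmggjjjm): 9 nodes
  's'-branch (sjgcsgg, smsgjmjj, ssmmcs): 19 nodes
Sum: 84

84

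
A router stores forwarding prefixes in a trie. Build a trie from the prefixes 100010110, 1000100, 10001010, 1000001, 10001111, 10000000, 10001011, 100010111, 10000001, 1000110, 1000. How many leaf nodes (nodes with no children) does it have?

Leaves are exactly the stored words that no other stored word extends.
Those words: "10000000", "10000001", "1000001", "1000100", "10001010", "100010110", "100010111", "1000110", "10001111"
Leaf count: 9

9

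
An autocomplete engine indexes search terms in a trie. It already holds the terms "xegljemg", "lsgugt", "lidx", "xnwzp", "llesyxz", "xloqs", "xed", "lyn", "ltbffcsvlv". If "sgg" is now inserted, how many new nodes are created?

"sgg" shares no prefix with any stored word, so all 3 characters open new nodes.
3 − 0 = 3 new nodes.

3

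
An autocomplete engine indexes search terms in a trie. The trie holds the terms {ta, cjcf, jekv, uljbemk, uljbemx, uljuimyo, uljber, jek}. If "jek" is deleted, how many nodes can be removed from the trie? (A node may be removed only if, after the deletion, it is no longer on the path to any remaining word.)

0

A node on "jek"'s path can go only if nothing else ends at it or branches off below it.
Every node on "jek" is still needed (e.g. by "jekv"), so nothing is freed.
Nodes removed: 0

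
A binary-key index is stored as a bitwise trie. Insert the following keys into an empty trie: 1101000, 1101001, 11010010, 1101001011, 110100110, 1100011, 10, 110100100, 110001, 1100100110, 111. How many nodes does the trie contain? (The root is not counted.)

26

Trie structure (* marks end of a word):
(root)
└─ 1
   ├─ 0 *
   └─ 1
      ├─ 0
      │  ├─ 0
      │  │  ├─ 0
      │  │  │  └─ 1 *
      │  │  │     └─ 1 *
      │  │  └─ 1
      │  │     └─ 0
      │  │        └─ 0
      │  │           └─ 1
      │  │              └─ 1
      │  │                 └─ 0 *
      │  └─ 1
      │     └─ 0
      │        └─ 0
      │           ├─ 0 *
      │           └─ 1 *
      │              ├─ 0 *
      │              │  ├─ 0 *
      │              │  └─ 1
      │              │     └─ 1 *
      │              └─ 1
      │                 └─ 0 *
      └─ 1 *
Counting every labelled node above: 26.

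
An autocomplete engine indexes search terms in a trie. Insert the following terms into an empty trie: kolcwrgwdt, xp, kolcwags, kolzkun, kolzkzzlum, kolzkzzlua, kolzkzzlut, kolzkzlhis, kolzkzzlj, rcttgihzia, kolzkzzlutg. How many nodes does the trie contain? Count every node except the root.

Trace insertions, counting only characters that open a new branch:
  "kolcwrgwdt" → 10 new (k, o, l, c, w, r, g, w, d, t)
  "xp" → 2 new (x, p)
  "kolcwags" → prefix "kolcw" already present; 3 new (a, g, s)
  "kolzkun" → prefix "kol" already present; 4 new (z, k, u, n)
  "kolzkzzlum" → prefix "kolzk" already present; 5 new (z, z, l, u, m)
  "kolzkzzlua" → prefix "kolzkzzlu" already present; 1 new (a)
  "kolzkzzlut" → prefix "kolzkzzlu" already present; 1 new (t)
  "kolzkzlhis" → prefix "kolzkz" already present; 4 new (l, h, i, s)
  "kolzkzzlj" → prefix "kolzkzzl" already present; 1 new (j)
  "rcttgihzia" → 10 new (r, c, t, t, g, i, h, z, i, a)
  "kolzkzzlutg" → prefix "kolzkzzlut" already present; 1 new (g)
Total nodes = 10 + 2 + 3 + 4 + 5 + 1 + 1 + 4 + 1 + 10 + 1 = 42

42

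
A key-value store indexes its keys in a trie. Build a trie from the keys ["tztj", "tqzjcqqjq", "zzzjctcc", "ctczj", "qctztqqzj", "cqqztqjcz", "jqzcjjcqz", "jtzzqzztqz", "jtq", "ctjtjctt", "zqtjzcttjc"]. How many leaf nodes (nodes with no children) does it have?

A leaf is a node with no children — equivalently, the end of a word that is not a proper prefix of any other stored word.
Those words: "cqqztqjcz", "ctczj", "ctjtjctt", "jqzcjjcqz", "jtq", "jtzzqzztqz", "qctztqqzj", "tqzjcqqjq", "tztj", "zqtjzcttjc", "zzzjctcc"
Leaf count: 11

11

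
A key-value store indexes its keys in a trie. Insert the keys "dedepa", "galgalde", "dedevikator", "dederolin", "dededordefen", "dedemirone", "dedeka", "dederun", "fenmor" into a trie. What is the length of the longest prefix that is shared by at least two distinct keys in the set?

5

Look for the deepest trie node that still has at least two words in its subtree.
e.g. "dederolin" and "dederun" share the prefix "deder" of length 5; no pair shares a longer one.
Longest shared-prefix length: 5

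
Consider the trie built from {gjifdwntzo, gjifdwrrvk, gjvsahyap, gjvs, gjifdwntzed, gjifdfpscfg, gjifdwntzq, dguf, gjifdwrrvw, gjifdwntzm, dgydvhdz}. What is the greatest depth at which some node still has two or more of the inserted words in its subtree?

9

Equivalently: take the maximum, over all pairs, of their longest common prefix length.
e.g. "gjifdwntzed" and "gjifdwntzm" share the prefix "gjifdwntz" of length 9; no pair shares a longer one.
Longest shared-prefix length: 9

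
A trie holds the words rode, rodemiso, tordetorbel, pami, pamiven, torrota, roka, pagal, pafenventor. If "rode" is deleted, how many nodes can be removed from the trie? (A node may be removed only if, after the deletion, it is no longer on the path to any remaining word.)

0

Walk "rode" from the leaf back toward the root, removing each node that no remaining word uses.
Every node on "rode" is still needed (e.g. by "rodemiso"), so nothing is freed.
Nodes removed: 0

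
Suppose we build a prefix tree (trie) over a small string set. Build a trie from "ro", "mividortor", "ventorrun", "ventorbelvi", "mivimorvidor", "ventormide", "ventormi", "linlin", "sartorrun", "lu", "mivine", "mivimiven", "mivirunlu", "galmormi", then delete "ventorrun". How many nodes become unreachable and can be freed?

A node on "ventorrun"'s path can go only if nothing else ends at it or branches off below it.
The suffix "run" (3 nodes) is used only by "ventorrun"; the node for "ventor" still has the child "b", so pruning stops there.
Nodes removed: 3

3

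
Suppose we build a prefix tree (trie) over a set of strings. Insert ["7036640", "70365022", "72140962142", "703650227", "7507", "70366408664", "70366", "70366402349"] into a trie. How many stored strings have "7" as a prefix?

Filter for entries beginning with "7":
Words under "7": 70365022, 703650227, 70366, 7036640, 70366402349, 70366408664, 72140962142, 7507
Count: 8

8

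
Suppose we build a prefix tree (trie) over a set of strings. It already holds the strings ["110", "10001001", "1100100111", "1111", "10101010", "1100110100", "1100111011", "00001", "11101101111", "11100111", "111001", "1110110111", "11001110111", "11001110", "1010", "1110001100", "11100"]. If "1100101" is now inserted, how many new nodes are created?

1

"110010" is already a path in the trie; the remaining "1" must be added.
New nodes needed: |"1100101"| − 6 = 7 − 6 = 1.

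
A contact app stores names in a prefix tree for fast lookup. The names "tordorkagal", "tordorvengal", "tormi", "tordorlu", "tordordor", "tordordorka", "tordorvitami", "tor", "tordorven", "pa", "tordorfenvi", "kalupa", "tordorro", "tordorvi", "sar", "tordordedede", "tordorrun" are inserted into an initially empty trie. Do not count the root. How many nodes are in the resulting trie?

Trace insertions, counting only characters that open a new branch:
  "tordorkagal" → 11 new (t, o, r, d, o, r, k, a, g, a, l)
  "tordorvengal" → prefix "tordor" already present; 6 new (v, e, n, g, a, l)
  "tormi" → prefix "tor" already present; 2 new (m, i)
  "tordorlu" → prefix "tordor" already present; 2 new (l, u)
  "tordordor" → prefix "tordor" already present; 3 new (d, o, r)
  "tordordorka" → prefix "tordordor" already present; 2 new (k, a)
  "tordorvitami" → prefix "tordorv" already present; 5 new (i, t, a, m, i)
  "tor" → prefix "tor" already present; 0 new (none)
  "tordorven" → prefix "tordorven" already present; 0 new (none)
  "pa" → 2 new (p, a)
  "tordorfenvi" → prefix "tordor" already present; 5 new (f, e, n, v, i)
  "kalupa" → 6 new (k, a, l, u, p, a)
  "tordorro" → prefix "tordor" already present; 2 new (r, o)
  "tordorvi" → prefix "tordorvi" already present; 0 new (none)
  "sar" → 3 new (s, a, r)
  "tordordedede" → prefix "tordord" already present; 5 new (e, d, e, d, e)
  "tordorrun" → prefix "tordorr" already present; 2 new (u, n)
Total nodes = 11 + 6 + 2 + 2 + 3 + 2 + 5 + 0 + 0 + 2 + 5 + 6 + 2 + 0 + 3 + 5 + 2 = 56

56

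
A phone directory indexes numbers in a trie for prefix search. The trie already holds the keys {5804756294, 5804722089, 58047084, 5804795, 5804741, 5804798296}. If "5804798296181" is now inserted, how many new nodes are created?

3

Walking "5804798296181" from the root, the first 10 characters ("5804798296") follow existing edges; "1" is the first miss.
So 13 − 10 = 3 new nodes.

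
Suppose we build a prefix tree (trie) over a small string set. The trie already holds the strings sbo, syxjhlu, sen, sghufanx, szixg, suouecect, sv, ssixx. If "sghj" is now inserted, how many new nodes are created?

1

The longest prefix of "sghj" already in the trie is "sgh" (length 3).
New nodes needed: |"sghj"| − 3 = 4 − 3 = 1.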